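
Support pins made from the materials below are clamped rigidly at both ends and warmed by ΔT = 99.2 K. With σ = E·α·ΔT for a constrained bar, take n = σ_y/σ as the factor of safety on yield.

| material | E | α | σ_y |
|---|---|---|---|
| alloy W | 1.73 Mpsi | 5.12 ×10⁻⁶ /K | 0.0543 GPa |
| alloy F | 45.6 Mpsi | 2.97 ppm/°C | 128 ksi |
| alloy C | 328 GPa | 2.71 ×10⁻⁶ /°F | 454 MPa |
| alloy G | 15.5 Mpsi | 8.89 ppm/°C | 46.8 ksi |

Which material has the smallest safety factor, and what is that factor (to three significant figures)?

Converting E to GPa, α to ×10⁻⁶/K, σ_y to MPa, then σ and n for each:
  alloy W: E = 11.93, α = 5.12, σ_y = 54.30 → σ = 6.06 MPa, n = 8.96
  alloy F: E = 314.4, α = 2.97, σ_y = 882.5 → σ = 92.6 MPa, n = 9.53
  alloy C: E = 328.0, α = 4.88, σ_y = 454.0 → σ = 159 MPa, n = 2.86
  alloy G: E = 106.9, α = 8.89, σ_y = 322.7 → σ = 94.2 MPa, n = 3.42
Alloy C has the lowest safety factor, n = 2.86.

alloy C, n = 2.86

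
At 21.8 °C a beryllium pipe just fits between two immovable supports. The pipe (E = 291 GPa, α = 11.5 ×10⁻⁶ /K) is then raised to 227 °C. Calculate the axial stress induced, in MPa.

687 MPa

ΔT = 205.2 K. Constrained thermal stress σ = E·α·ΔT = 291.0×10³ MPa × 11.5×10⁻⁶ × 205.2 = 687 MPa (compressive).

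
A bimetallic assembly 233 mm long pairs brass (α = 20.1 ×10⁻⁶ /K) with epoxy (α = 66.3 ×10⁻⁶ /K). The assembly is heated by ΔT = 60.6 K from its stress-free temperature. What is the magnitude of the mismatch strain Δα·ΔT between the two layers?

Δα = |20.1 − 66.3|×10⁻⁶/K = 46.2×10⁻⁶/K.
Mismatch strain = Δα·ΔT = 46.2×10⁻⁶ × 60.6 = 2.80×10⁻³.

2.80×10⁻³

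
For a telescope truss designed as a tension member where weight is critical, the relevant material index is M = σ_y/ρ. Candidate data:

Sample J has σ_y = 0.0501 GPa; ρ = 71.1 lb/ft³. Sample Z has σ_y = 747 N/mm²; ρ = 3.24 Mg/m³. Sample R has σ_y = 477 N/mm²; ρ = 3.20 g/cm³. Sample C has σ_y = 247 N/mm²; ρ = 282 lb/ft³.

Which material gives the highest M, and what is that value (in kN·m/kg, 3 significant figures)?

sample Z, M = 231 kN·m/kg

Putting every candidate on a common basis:
  sample J: σ_y = 50.10 MPa, ρ = 1139 kg/m³
  sample Z: σ_y = 747.0 MPa, ρ = 3240 kg/m³
  sample R: σ_y = 477.0 MPa, ρ = 3200 kg/m³
  sample C: σ_y = 247.0 MPa, ρ = 4517 kg/m³
  sample Z: M = 231 kN·m/kg
  sample R: M = 149 kN·m/kg
  sample C: M = 54.7 kN·m/kg
  sample J: M = 44.0 kN·m/kg
Highest index: sample Z.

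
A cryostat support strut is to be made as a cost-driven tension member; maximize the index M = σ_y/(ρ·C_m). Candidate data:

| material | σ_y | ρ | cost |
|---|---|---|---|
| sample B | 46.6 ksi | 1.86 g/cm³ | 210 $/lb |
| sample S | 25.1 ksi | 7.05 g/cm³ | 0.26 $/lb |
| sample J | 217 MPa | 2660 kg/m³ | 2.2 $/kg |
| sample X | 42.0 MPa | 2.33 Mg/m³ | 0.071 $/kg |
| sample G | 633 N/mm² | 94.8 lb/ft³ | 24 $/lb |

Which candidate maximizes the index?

Normalizing units and computing the index:
  sample B: σ_y = 321.3 MPa, ρ = 1860 kg/m³, cost = 463.0 $/kg
  sample S: σ_y = 173.1 MPa, ρ = 7050 kg/m³, cost = 0.5732 $/kg
  sample J: σ_y = 217.0 MPa, ρ = 2660 kg/m³, cost = 2.200 $/kg
  sample X: σ_y = 42.00 MPa, ρ = 2330 kg/m³, cost = 0.07100 $/kg
  sample G: σ_y = 633.0 MPa, ρ = 1519 kg/m³, cost = 52.91 $/kg
  sample X: M = 254 kN·m per $
  sample S: M = 42.8 kN·m per $
  sample J: M = 37.1 kN·m per $
  sample G: M = 7.88 kN·m per $
  sample B: M = 0.373 kN·m per $
Sample X has the largest M.

sample X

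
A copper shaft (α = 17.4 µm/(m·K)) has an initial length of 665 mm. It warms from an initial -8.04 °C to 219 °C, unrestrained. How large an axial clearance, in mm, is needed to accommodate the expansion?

ΔT = 219 − (-8.04) = 227.0 K.
ΔL = α·L₀·ΔT = 17.4×10⁻⁶ × 665 mm × 227.0 K = 2.63 mm.

2.63 mm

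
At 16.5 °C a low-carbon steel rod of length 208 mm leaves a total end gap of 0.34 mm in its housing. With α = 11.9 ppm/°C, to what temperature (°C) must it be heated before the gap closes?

154 °C

α·L₀·ΔT = 0.34 mm ⇒ ΔT = 0.34 / (11.9×10⁻⁶ × 208.0) = 137.4 K.
T = 16.5 + 137.4 = 153.9 °C.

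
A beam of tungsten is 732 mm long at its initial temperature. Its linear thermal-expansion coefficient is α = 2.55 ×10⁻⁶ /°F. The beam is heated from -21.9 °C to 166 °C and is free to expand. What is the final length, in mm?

Convert α: 2.55×10⁻⁶/°F × (9/5) = 4.59×10⁻⁶/K.
ΔT = 166 − (-21.9) = 187.9 K.
ΔL = α·L₀·ΔT = 4.59×10⁻⁶ × 732 mm × 187.9 K = 0.631 mm.
L = L₀ + ΔL = 732 + 0.631 = 732.63 mm.

732.63 mm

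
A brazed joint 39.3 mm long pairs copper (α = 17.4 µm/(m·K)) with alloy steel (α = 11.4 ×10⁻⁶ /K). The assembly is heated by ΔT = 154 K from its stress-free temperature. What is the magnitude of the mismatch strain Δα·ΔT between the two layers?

9.24×10⁻⁴

Δα = |17.4 − 11.4|×10⁻⁶/K = 6.00×10⁻⁶/K.
Mismatch strain = Δα·ΔT = 6.00×10⁻⁶ × 154.0 = 9.24×10⁻⁴.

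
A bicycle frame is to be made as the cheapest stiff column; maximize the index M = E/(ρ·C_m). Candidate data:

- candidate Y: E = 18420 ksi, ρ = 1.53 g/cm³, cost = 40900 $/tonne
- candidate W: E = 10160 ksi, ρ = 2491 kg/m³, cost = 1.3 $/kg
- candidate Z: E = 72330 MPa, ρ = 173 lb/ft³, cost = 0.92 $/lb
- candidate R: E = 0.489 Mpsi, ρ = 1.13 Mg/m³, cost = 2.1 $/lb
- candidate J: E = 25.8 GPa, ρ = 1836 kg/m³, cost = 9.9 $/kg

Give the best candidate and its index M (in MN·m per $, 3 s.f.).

candidate W, M = 21.6 MN·m per $

Convert each candidate to consistent units, then evaluate M:
  candidate Y: E = 127.0 GPa, ρ = 1530 kg/m³, cost = 40.90 $/kg
  candidate W: E = 70.05 GPa, ρ = 2491 kg/m³, cost = 1.300 $/kg
  candidate Z: E = 72.33 GPa, ρ = 2771 kg/m³, cost = 2.028 $/kg
  candidate R: E = 3.372 GPa, ρ = 1130 kg/m³, cost = 4.630 $/kg
  candidate J: E = 25.80 GPa, ρ = 1836 kg/m³, cost = 9.900 $/kg
  candidate W: M = 21.6 MN·m per $
  candidate Z: M = 12.9 MN·m per $
  candidate Y: M = 2.03 MN·m per $
  candidate J: M = 1.42 MN·m per $
  candidate R: M = 0.644 MN·m per $
Highest index: candidate W.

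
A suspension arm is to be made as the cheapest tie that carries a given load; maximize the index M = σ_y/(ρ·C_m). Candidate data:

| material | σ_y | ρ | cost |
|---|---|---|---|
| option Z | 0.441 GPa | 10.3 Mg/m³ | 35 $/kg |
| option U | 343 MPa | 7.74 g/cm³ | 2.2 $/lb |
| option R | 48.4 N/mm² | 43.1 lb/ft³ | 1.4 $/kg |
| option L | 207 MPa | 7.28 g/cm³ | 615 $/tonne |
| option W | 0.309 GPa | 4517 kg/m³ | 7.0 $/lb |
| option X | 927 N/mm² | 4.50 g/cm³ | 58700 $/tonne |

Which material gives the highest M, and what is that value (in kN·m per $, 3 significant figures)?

Putting every candidate on a common basis:
  option Z: σ_y = 441.0 MPa, ρ = 10300 kg/m³, cost = 35.00 $/kg
  option U: σ_y = 343.0 MPa, ρ = 7740 kg/m³, cost = 4.850 $/kg
  option R: σ_y = 48.40 MPa, ρ = 690.4 kg/m³, cost = 1.400 $/kg
  option L: σ_y = 207.0 MPa, ρ = 7280 kg/m³, cost = 0.6150 $/kg
  option W: σ_y = 309.0 MPa, ρ = 4517 kg/m³, cost = 15.43 $/kg
  option X: σ_y = 927.0 MPa, ρ = 4500 kg/m³, cost = 58.70 $/kg
  option R: M = 50.1 kN·m per $
  option L: M = 46.2 kN·m per $
  option U: M = 9.14 kN·m per $
  option W: M = 4.43 kN·m per $
  option X: M = 3.51 kN·m per $
  option Z: M = 1.22 kN·m per $
Option R ranks first.

option R, M = 50.1 kN·m per $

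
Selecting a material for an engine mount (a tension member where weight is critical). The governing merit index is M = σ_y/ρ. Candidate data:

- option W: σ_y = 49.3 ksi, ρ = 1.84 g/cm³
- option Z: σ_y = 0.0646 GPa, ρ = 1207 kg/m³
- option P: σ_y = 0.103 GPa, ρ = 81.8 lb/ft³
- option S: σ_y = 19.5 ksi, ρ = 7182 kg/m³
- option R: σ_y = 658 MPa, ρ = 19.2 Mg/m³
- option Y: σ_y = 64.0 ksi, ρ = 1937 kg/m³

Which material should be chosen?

option Y

Normalizing units and computing the index:
  option W: σ_y = 339.9 MPa, ρ = 1840 kg/m³
  option Z: σ_y = 64.60 MPa, ρ = 1207 kg/m³
  option P: σ_y = 103.0 MPa, ρ = 1310 kg/m³
  option S: σ_y = 134.4 MPa, ρ = 7182 kg/m³
  option R: σ_y = 658.0 MPa, ρ = 19200 kg/m³
  option Y: σ_y = 441.3 MPa, ρ = 1937 kg/m³
  option Y: M = 228 kN·m/kg
  option W: M = 185 kN·m/kg
  option P: M = 78.6 kN·m/kg
  option Z: M = 53.5 kN·m/kg
  option R: M = 34.3 kN·m/kg
  option S: M = 18.7 kN·m/kg
Option Y has the largest M.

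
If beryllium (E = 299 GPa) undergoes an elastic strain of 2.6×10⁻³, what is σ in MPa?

σ = E·ε = 299000 MPa × 2.6×10⁻³ = 777 MPa.

777 MPa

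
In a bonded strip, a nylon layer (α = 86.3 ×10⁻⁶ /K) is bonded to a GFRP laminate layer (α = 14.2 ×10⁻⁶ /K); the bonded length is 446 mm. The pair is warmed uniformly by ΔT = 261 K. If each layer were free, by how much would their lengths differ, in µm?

Δα = |86.3 − 14.2|×10⁻⁶/K = 72.1×10⁻⁶/K.
ΔL_mismatch = Δα·L·ΔT = 72.1×10⁻⁶ × 446.0 mm × 261.0 K = 8390 µm.

8390 µm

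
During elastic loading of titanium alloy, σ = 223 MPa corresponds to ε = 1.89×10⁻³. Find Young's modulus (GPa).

118 GPa

E = σ/ε = 223 MPa / 1.89×10⁻³ = 118000 MPa = 118 GPa.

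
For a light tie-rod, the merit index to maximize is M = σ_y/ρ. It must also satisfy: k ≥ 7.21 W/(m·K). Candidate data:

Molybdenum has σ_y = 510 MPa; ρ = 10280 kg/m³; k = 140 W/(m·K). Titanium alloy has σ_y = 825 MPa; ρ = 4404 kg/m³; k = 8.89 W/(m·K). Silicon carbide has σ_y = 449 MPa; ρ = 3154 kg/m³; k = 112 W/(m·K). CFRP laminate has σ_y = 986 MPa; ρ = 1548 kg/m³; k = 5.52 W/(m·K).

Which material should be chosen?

titanium alloy

Screen on constraints: k ≥ 7.21 W/(m·K). Survivors: molybdenum, titanium alloy, silicon carbide.
Per-candidate index values:
  titanium alloy: M = 187 kN·m/kg
  silicon carbide: M = 142 kN·m/kg
  molybdenum: M = 49.6 kN·m/kg
Highest index: titanium alloy.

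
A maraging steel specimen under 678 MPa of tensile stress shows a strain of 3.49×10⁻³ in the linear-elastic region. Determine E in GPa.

194 GPa

E = σ/ε = 678 MPa / 3.49×10⁻³ = 194300 MPa = 194 GPa.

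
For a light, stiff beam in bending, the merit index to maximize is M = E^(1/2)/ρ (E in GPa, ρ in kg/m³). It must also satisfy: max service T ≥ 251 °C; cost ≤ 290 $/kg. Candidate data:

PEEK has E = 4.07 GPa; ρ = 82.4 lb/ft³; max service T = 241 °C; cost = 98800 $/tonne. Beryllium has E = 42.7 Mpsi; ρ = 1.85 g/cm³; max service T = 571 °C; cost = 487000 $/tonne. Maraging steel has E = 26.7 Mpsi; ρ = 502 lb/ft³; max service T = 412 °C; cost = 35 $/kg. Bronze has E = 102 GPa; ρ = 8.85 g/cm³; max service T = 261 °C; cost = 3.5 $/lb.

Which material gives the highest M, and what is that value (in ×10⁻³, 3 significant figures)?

Screen on constraints: max service T ≥ 251 °C; cost ≤ 290 $/kg. Survivors: maraging steel, bronze.
Convert each candidate to consistent units, then evaluate M:
  maraging steel: E = 184.1 GPa, ρ = 8041 kg/m³
  bronze: E = 102.0 GPa, ρ = 8850 kg/m³
  maraging steel: M = 1.69×10⁻³
  bronze: M = 1.14×10⁻³
The maximum is for maraging steel.

maraging steel, M = 1.69×10⁻³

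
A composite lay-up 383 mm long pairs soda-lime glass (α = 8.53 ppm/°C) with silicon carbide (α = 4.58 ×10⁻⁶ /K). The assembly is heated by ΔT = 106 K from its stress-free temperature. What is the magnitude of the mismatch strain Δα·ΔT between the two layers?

4.19×10⁻⁴

Δα = |8.53 − 4.58|×10⁻⁶/K = 3.95×10⁻⁶/K.
Mismatch strain = Δα·ΔT = 3.95×10⁻⁶ × 106.0 = 4.19×10⁻⁴.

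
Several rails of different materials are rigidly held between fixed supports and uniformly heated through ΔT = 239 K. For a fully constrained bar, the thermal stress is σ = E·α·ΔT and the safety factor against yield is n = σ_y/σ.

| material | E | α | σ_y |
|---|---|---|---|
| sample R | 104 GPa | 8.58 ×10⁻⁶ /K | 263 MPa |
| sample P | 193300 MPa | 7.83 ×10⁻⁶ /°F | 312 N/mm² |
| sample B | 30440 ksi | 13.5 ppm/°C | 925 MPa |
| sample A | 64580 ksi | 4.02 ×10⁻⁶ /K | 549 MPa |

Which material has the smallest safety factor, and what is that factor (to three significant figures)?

In consistent units (E in GPa, α in ×10⁻⁶/K, σ_y in MPa):
  sample R: E = 104.0, α = 8.58, σ_y = 263.0 → σ = 213 MPa, n = 1.23
  sample P: E = 193.3, α = 14.1, σ_y = 312.0 → σ = 651 MPa, n = 0.479
  sample B: E = 209.9, α = 13.5, σ_y = 925.0 → σ = 677 MPa, n = 1.37
  sample A: E = 445.3, α = 4.02, σ_y = 549.0 → σ = 428 MPa, n = 1.28
Sample P has the lowest safety factor, n = 0.479.

sample P, n = 0.479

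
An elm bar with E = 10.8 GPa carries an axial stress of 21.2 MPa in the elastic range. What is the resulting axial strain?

ε = σ/E = 21.2 / 10800 = 1.96×10⁻³.

1.96×10⁻³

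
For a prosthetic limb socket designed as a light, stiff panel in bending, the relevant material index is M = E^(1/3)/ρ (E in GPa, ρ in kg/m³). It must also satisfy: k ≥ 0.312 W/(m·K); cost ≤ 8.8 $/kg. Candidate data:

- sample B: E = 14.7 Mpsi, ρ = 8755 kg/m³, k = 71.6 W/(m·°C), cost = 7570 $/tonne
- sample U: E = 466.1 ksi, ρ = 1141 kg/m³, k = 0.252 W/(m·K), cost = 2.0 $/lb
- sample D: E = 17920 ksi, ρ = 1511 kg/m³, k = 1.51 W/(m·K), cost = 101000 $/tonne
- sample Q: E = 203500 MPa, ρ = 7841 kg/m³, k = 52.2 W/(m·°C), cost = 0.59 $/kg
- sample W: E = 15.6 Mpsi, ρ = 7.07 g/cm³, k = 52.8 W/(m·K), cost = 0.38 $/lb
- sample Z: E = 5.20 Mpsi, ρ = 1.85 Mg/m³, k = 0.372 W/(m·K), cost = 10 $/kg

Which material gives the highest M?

Screen on constraints: k ≥ 0.312 W/(m·K); cost ≤ 8.8 $/kg. Survivors: sample B, sample Q, sample W.
In SI units:
  sample B: E = 101.4 GPa, ρ = 8755 kg/m³
  sample Q: E = 203.5 GPa, ρ = 7841 kg/m³
  sample W: E = 107.6 GPa, ρ = 7070 kg/m³
  sample Q: M = 0.750×10⁻³
  sample W: M = 0.673×10⁻³
  sample B: M = 0.533×10⁻³
Highest index: sample Q.

sample Q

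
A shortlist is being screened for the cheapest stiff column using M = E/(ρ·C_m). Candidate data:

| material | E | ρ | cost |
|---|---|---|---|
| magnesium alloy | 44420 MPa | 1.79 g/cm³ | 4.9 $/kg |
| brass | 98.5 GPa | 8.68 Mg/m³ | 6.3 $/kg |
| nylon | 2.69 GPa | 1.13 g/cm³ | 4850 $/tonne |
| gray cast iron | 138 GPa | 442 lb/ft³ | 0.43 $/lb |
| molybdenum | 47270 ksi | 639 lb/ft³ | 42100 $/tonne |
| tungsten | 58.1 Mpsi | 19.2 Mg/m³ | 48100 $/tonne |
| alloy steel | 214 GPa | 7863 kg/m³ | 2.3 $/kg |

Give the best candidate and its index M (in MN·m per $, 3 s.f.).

gray cast iron, M = 20.6 MN·m per $

Convert each candidate to consistent units, then evaluate M:
  magnesium alloy: E = 44.42 GPa, ρ = 1790 kg/m³, cost = 4.900 $/kg
  brass: E = 98.50 GPa, ρ = 8680 kg/m³, cost = 6.300 $/kg
  nylon: E = 2.690 GPa, ρ = 1130 kg/m³, cost = 4.850 $/kg
  gray cast iron: E = 138.0 GPa, ρ = 7080 kg/m³, cost = 0.9480 $/kg
  molybdenum: E = 325.9 GPa, ρ = 10240 kg/m³, cost = 42.10 $/kg
  tungsten: E = 400.6 GPa, ρ = 19200 kg/m³, cost = 48.10 $/kg
  alloy steel: E = 214.0 GPa, ρ = 7863 kg/m³, cost = 2.300 $/kg
  gray cast iron: M = 20.6 MN·m per $
  alloy steel: M = 11.8 MN·m per $
  magnesium alloy: M = 5.06 MN·m per $
  brass: M = 1.80 MN·m per $
  molybdenum: M = 0.756 MN·m per $
  nylon: M = 0.491 MN·m per $
  tungsten: M = 0.434 MN·m per $
Highest index: gray cast iron.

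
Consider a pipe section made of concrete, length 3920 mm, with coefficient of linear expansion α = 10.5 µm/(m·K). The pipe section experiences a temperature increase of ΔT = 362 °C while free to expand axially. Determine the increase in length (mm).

ΔL = α·L₀·ΔT = 10.5×10⁻⁶ × 3920 mm × 362.0 K = 14.9 mm.

14.9 mm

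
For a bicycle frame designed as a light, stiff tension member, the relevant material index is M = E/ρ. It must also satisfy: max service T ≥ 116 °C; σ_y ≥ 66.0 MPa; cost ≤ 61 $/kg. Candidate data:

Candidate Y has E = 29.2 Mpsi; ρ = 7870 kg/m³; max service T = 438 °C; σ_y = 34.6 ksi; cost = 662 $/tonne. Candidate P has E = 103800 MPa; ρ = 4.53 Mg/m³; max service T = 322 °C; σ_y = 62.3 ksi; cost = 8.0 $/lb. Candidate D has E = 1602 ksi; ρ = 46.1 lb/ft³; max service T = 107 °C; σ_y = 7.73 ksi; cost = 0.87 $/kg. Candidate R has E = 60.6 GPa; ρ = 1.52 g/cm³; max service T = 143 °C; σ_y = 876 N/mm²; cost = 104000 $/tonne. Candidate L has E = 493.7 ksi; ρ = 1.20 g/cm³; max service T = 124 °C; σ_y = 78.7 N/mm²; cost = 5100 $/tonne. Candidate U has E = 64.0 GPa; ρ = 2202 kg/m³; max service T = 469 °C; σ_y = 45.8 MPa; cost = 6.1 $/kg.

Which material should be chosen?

candidate Y

Screen on constraints: max service T ≥ 116 °C; σ_y ≥ 66.0 MPa; cost ≤ 61 $/kg. Survivors: candidate Y, candidate P, candidate L.
After converting to SI:
  candidate Y: E = 201.3 GPa, ρ = 7870 kg/m³
  candidate P: E = 103.8 GPa, ρ = 4530 kg/m³
  candidate L: E = 3.404 GPa, ρ = 1200 kg/m³
  candidate Y: M = 25.6 MN·m/kg
  candidate P: M = 22.9 MN·m/kg
  candidate L: M = 2.84 MN·m/kg
Candidate Y ranks first.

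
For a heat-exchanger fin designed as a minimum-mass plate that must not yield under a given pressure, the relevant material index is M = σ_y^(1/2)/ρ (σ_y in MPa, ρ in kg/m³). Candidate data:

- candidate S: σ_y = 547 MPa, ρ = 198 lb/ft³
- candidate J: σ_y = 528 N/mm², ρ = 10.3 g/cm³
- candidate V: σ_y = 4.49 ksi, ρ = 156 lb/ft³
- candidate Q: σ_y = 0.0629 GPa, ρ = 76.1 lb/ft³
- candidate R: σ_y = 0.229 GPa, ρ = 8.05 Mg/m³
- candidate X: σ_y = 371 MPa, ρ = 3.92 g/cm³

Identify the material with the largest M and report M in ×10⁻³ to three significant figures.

Convert each candidate to consistent units, then evaluate M:
  candidate S: σ_y = 547.0 MPa, ρ = 3172 kg/m³
  candidate J: σ_y = 528.0 MPa, ρ = 10300 kg/m³
  candidate V: σ_y = 30.96 MPa, ρ = 2499 kg/m³
  candidate Q: σ_y = 62.90 MPa, ρ = 1219 kg/m³
  candidate R: σ_y = 229.0 MPa, ρ = 8050 kg/m³
  candidate X: σ_y = 371.0 MPa, ρ = 3920 kg/m³
  candidate S: M = 7.37×10⁻³
  candidate Q: M = 6.51×10⁻³
  candidate X: M = 4.91×10⁻³
  candidate J: M = 2.23×10⁻³
  candidate V: M = 2.23×10⁻³
  candidate R: M = 1.88×10⁻³
Candidate S ranks first.

candidate S, M = 7.37×10⁻³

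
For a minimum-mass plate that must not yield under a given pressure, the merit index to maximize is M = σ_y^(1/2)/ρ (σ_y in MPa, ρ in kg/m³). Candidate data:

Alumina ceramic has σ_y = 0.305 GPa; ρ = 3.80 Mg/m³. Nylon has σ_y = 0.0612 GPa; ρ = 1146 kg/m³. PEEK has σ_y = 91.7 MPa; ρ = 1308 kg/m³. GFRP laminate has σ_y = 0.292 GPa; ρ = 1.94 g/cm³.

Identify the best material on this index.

After converting to SI:
  alumina ceramic: σ_y = 305.0 MPa, ρ = 3800 kg/m³
  nylon: σ_y = 61.20 MPa, ρ = 1146 kg/m³
  PEEK: σ_y = 91.70 MPa, ρ = 1308 kg/m³
  GFRP laminate: σ_y = 292.0 MPa, ρ = 1940 kg/m³
  GFRP laminate: M = 8.81×10⁻³
  PEEK: M = 7.32×10⁻³
  nylon: M = 6.83×10⁻³
  alumina ceramic: M = 4.60×10⁻³
GFRP laminate ranks first.

GFRP laminate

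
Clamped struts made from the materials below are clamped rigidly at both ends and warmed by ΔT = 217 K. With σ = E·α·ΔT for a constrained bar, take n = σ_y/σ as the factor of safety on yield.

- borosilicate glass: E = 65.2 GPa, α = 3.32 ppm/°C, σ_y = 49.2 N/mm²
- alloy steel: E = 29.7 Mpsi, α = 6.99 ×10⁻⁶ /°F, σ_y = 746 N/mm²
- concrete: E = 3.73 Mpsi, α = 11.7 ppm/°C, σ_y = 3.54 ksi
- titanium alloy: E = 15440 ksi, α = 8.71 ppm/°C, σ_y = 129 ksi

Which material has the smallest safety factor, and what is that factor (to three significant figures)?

concrete, n = 0.374

Converting E to GPa, α to ×10⁻⁶/K, σ_y to MPa, then σ and n for each:
  borosilicate glass: E = 65.20, α = 3.32, σ_y = 49.20 → σ = 47.0 MPa, n = 1.05
  alloy steel: E = 204.8, α = 12.6, σ_y = 746.0 → σ = 559 MPa, n = 1.33
  concrete: E = 25.72, α = 11.7, σ_y = 24.41 → σ = 65.3 MPa, n = 0.374
  titanium alloy: E = 106.5, α = 8.71, σ_y = 889.4 → σ = 201 MPa, n = 4.42
Smallest n: concrete with n = 0.374.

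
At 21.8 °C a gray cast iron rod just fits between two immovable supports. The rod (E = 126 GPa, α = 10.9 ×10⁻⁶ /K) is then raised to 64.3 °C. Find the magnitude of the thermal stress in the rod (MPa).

ΔT = 42.50 K. Constrained thermal stress σ = E·α·ΔT = 126.0×10³ MPa × 10.9×10⁻⁶ × 42.50 = 58.4 MPa (compressive).

58.4 MPa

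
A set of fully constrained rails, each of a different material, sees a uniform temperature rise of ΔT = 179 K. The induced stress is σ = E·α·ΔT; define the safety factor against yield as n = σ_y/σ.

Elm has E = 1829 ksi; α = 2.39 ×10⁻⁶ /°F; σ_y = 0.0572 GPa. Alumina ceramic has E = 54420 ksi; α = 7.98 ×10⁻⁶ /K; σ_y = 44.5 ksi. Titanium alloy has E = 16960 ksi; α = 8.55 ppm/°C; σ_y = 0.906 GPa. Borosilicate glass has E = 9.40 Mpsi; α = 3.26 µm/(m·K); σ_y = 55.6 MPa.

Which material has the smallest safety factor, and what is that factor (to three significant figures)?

alumina ceramic, n = 0.572

Per material, after unit conversion:
  elm: E = 12.61, α = 4.30, σ_y = 57.20 → σ = 9.71 MPa, n = 5.89
  alumina ceramic: E = 375.2, α = 7.98, σ_y = 306.8 → σ = 536 MPa, n = 0.572
  titanium alloy: E = 116.9, α = 8.55, σ_y = 906.0 → σ = 179 MPa, n = 5.06
  borosilicate glass: E = 64.81, α = 3.26, σ_y = 55.60 → σ = 37.8 MPa, n = 1.47
Alumina ceramic has the lowest safety factor, n = 0.572.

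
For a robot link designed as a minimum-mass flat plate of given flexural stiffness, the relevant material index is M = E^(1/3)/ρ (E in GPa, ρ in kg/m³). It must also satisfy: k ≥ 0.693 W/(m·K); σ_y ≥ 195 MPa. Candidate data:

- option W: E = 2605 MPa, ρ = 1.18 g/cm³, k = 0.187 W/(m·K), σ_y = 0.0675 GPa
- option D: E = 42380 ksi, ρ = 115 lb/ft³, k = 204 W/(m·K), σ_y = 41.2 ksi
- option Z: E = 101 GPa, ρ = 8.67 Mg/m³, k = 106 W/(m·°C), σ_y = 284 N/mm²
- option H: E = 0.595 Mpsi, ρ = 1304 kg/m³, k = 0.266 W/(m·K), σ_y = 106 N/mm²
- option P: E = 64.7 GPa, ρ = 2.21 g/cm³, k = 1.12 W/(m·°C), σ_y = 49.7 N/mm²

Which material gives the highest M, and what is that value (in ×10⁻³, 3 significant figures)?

option D, M = 3.60×10⁻³

Screen on constraints: k ≥ 0.693 W/(m·K); σ_y ≥ 195 MPa. Survivors: option D, option Z.
Normalizing units and computing the index:
  option D: E = 292.2 GPa, ρ = 1842 kg/m³
  option Z: E = 101.0 GPa, ρ = 8670 kg/m³
  option D: M = 3.60×10⁻³
  option Z: M = 0.537×10⁻³
Highest index: option D.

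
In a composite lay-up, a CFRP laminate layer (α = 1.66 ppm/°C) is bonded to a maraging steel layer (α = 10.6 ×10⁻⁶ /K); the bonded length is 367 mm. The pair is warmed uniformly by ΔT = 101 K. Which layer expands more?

maraging steel

α(CFRP laminate) = 1.66×10⁻⁶/K vs α(maraging steel) = 10.6×10⁻⁶/K.
Higher α expands more for the same ΔT: maraging steel.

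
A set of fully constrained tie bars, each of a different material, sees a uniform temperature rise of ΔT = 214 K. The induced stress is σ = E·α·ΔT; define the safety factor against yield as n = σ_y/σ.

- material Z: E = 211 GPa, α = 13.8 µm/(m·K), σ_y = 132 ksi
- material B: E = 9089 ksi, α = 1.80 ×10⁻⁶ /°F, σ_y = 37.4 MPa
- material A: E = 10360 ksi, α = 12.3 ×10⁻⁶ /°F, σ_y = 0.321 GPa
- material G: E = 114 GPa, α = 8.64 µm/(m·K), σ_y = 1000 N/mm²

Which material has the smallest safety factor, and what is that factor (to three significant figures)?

material B, n = 0.861

Converting E to GPa, α to ×10⁻⁶/K, σ_y to MPa, then σ and n for each:
  material Z: E = 211.0, α = 13.8, σ_y = 910.1 → σ = 623 MPa, n = 1.46
  material B: E = 62.67, α = 3.24, σ_y = 37.40 → σ = 43.5 MPa, n = 0.861
  material A: E = 71.43, α = 22.1, σ_y = 321.0 → σ = 338 MPa, n = 0.948
  material G: E = 114.0, α = 8.64, σ_y = 1000 → σ = 211 MPa, n = 4.74
Smallest n: material B with n = 0.861.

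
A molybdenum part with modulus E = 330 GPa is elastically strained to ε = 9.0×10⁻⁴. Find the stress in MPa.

297 MPa

σ = E·ε = 330000 MPa × 9.0×10⁻⁴ = 297 MPa.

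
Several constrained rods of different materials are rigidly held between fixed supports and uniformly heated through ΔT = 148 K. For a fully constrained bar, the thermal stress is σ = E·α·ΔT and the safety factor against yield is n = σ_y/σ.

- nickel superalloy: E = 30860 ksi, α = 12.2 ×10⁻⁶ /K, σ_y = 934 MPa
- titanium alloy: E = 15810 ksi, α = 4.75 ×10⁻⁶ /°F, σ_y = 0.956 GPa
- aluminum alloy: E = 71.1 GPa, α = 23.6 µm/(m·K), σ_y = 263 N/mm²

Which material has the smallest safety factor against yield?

aluminum alloy

Per material, after unit conversion:
  nickel superalloy: E = 212.8, α = 12.2, σ_y = 934.0 → σ = 384 MPa, n = 2.43
  titanium alloy: E = 109.0, α = 8.55, σ_y = 956.0 → σ = 138 MPa, n = 6.93
  aluminum alloy: E = 71.10, α = 23.6, σ_y = 263.0 → σ = 248 MPa, n = 1.06
The minimum is aluminum alloy at n = 1.06.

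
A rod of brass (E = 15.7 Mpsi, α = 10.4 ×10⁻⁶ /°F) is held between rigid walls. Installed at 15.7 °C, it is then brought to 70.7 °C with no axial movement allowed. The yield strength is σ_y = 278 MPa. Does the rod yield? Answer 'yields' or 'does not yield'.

E = 15.7 Mpsi = 108.2 GPa.
α = 10.4×10⁻⁶/°F × 9/5 = 18.7×10⁻⁶/K.
ΔT = 55.00 K. Constrained thermal stress σ = E·α·ΔT = 108.2×10³ MPa × 18.7×10⁻⁶ × 55.00 = 111 MPa (compressive).
Compare to σ_y = 278 MPa: σ < σ_y, so it does not yield.

does not yield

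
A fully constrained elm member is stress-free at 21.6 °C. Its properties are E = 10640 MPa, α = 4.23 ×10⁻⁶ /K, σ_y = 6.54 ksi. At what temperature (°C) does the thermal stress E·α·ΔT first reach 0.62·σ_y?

E = 10640 MPa = 10.64 GPa.
σ_y = 6.54 ksi = 45.09 MPa.
E·α·ΔT = 27.96 MPa ⇒ ΔT = 27.96 / (10.64×10³ × 4.23×10⁻⁶) = 621.2 K.
T = 21.6 + 621.2 = 642.8 °C.

643 °C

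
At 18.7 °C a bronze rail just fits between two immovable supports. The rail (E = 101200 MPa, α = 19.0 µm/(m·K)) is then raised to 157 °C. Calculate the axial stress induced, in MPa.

266 MPa

E = 101200 MPa = 101.2 GPa.
ΔT = 138.3 K. Constrained thermal stress σ = E·α·ΔT = 101.2×10³ MPa × 19.0×10⁻⁶ × 138.3 = 266 MPa (compressive).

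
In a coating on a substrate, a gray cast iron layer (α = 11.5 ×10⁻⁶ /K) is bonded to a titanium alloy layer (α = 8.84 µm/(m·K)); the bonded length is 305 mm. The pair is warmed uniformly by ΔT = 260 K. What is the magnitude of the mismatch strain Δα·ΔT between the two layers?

6.92×10⁻⁴

Δα = |11.5 − 8.84|×10⁻⁶/K = 2.66×10⁻⁶/K.
Mismatch strain = Δα·ΔT = 2.66×10⁻⁶ × 260.0 = 6.92×10⁻⁴.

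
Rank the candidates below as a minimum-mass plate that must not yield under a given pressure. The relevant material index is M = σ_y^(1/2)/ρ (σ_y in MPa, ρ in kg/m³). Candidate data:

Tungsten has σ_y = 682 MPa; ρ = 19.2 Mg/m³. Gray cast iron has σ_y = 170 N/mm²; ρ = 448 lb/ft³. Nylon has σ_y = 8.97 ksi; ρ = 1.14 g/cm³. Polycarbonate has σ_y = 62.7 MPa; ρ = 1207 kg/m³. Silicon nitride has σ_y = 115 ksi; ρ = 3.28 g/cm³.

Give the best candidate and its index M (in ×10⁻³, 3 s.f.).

silicon nitride, M = 8.58×10⁻³

In SI units:
  tungsten: σ_y = 682.0 MPa, ρ = 19200 kg/m³
  gray cast iron: σ_y = 170.0 MPa, ρ = 7176 kg/m³
  nylon: σ_y = 61.85 MPa, ρ = 1140 kg/m³
  polycarbonate: σ_y = 62.70 MPa, ρ = 1207 kg/m³
  silicon nitride: σ_y = 792.9 MPa, ρ = 3280 kg/m³
  silicon nitride: M = 8.58×10⁻³
  nylon: M = 6.90×10⁻³
  polycarbonate: M = 6.56×10⁻³
  gray cast iron: M = 1.82×10⁻³
  tungsten: M = 1.36×10⁻³
The maximum is for silicon nitride.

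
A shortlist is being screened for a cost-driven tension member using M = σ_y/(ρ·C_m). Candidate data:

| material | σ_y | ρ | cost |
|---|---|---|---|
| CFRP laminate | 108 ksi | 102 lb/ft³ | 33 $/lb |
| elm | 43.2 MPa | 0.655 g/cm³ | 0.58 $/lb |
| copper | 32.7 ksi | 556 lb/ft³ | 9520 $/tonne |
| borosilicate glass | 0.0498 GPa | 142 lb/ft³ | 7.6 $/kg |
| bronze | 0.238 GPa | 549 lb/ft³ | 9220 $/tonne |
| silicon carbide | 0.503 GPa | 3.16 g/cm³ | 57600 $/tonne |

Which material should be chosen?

Putting every candidate on a common basis:
  CFRP laminate: σ_y = 744.6 MPa, ρ = 1634 kg/m³, cost = 72.75 $/kg
  elm: σ_y = 43.20 MPa, ρ = 655.0 kg/m³, cost = 1.279 $/kg
  copper: σ_y = 225.5 MPa, ρ = 8906 kg/m³, cost = 9.520 $/kg
  borosilicate glass: σ_y = 49.80 MPa, ρ = 2275 kg/m³, cost = 7.600 $/kg
  bronze: σ_y = 238.0 MPa, ρ = 8794 kg/m³, cost = 9.220 $/kg
  silicon carbide: σ_y = 503.0 MPa, ρ = 3160 kg/m³, cost = 57.60 $/kg
  elm: M = 51.6 kN·m per $
  CFRP laminate: M = 6.26 kN·m per $
  bronze: M = 2.94 kN·m per $
  borosilicate glass: M = 2.88 kN·m per $
  silicon carbide: M = 2.76 kN·m per $
  copper: M = 2.66 kN·m per $
The maximum is for elm.

elm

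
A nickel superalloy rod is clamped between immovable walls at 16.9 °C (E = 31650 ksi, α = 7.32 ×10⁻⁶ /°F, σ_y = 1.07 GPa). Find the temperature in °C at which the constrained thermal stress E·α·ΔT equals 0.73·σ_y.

E = 31650 ksi = 218.2 GPa.
α = 7.32×10⁻⁶/°F × 9/5 = 13.2×10⁻⁶/K.
σ_y = 1.07 GPa = 1070 MPa.
E·α·ΔT = 781.1 MPa ⇒ ΔT = 781.1 / (218.2×10³ × 13.2×10⁻⁶) = 271.7 K.
T = 16.9 + 271.7 = 288.6 °C.

289 °C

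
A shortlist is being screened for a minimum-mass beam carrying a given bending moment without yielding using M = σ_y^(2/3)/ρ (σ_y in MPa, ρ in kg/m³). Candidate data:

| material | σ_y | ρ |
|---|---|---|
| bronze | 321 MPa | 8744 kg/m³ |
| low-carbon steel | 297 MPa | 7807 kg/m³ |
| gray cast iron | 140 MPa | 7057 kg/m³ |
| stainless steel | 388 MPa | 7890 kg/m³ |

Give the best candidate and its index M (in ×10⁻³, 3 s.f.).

stainless steel, M = 6.74×10⁻³

Evaluate M for each candidate:
  stainless steel: M = 6.74×10⁻³
  low-carbon steel: M = 5.70×10⁻³
  bronze: M = 5.36×10⁻³
  gray cast iron: M = 3.82×10⁻³
The maximum is for stainless steel.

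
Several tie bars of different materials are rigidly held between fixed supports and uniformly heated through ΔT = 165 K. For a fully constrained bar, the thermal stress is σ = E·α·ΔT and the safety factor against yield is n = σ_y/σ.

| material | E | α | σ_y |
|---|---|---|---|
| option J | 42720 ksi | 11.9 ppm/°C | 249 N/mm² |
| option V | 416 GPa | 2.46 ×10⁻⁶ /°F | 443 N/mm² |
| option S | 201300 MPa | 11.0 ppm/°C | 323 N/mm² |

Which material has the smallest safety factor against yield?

In consistent units (E in GPa, α in ×10⁻⁶/K, σ_y in MPa):
  option J: E = 294.5, α = 11.9, σ_y = 249.0 → σ = 578 MPa, n = 0.431
  option V: E = 416.0, α = 4.43, σ_y = 443.0 → σ = 304 MPa, n = 1.46
  option S: E = 201.3, α = 11.0, σ_y = 323.0 → σ = 365 MPa, n = 0.884
Option J has the lowest safety factor, n = 0.431.

option J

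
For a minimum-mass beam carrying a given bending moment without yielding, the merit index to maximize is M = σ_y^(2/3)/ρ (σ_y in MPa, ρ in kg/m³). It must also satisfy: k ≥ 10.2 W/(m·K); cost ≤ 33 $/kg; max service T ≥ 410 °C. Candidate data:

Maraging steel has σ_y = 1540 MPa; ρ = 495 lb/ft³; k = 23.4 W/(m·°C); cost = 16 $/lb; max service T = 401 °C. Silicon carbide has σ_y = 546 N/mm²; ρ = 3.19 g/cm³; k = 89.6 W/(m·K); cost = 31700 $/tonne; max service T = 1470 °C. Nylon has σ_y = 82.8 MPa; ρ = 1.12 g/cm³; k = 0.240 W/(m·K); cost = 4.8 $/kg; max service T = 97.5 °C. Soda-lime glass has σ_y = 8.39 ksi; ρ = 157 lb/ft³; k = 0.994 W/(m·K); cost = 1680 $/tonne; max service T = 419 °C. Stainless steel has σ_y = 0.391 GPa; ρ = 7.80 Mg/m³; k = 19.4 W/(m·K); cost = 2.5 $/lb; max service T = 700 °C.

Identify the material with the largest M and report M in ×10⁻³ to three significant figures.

silicon carbide, M = 20.9×10⁻³

Screen on constraints: k ≥ 10.2 W/(m·K); cost ≤ 33 $/kg; max service T ≥ 410 °C. Survivors: silicon carbide, stainless steel.
After converting to SI:
  silicon carbide: σ_y = 546.0 MPa, ρ = 3190 kg/m³
  stainless steel: σ_y = 391.0 MPa, ρ = 7800 kg/m³
  silicon carbide: M = 20.9×10⁻³
  stainless steel: M = 6.86×10⁻³
The maximum is for silicon carbide.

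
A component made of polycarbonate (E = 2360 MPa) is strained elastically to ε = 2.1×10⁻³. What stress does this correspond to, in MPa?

E = 2360 MPa = 2.360 GPa.
σ = E·ε = 2360 MPa × 2.1×10⁻³ = 4.96 MPa.

4.96 MPa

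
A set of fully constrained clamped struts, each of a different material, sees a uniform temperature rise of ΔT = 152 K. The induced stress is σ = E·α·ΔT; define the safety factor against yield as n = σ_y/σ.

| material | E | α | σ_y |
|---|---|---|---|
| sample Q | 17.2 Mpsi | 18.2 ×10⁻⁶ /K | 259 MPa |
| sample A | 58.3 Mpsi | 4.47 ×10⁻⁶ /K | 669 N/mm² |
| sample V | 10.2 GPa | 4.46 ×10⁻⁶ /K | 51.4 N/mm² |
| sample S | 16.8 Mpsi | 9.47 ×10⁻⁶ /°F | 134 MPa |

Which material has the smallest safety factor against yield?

Per material, after unit conversion:
  sample Q: E = 118.6, α = 18.2, σ_y = 259.0 → σ = 328 MPa, n = 0.789
  sample A: E = 402.0, α = 4.47, σ_y = 669.0 → σ = 273 MPa, n = 2.45
  sample V: E = 10.20, α = 4.46, σ_y = 51.40 → σ = 6.91 MPa, n = 7.43
  sample S: E = 115.8, α = 17.0, σ_y = 134.0 → σ = 300 MPa, n = 0.446
Smallest n: sample S with n = 0.446.

sample S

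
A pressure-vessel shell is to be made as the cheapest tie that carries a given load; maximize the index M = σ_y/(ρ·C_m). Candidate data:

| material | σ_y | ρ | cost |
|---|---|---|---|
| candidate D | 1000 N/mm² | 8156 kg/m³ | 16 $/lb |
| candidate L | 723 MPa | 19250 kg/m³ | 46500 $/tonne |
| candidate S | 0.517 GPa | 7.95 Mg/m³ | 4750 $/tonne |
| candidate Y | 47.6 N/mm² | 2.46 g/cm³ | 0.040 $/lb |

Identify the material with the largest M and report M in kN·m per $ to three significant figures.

candidate Y, M = 219 kN·m per $

Putting every candidate on a common basis:
  candidate D: σ_y = 1000 MPa, ρ = 8156 kg/m³, cost = 35.27 $/kg
  candidate L: σ_y = 723.0 MPa, ρ = 19250 kg/m³, cost = 46.50 $/kg
  candidate S: σ_y = 517.0 MPa, ρ = 7950 kg/m³, cost = 4.750 $/kg
  candidate Y: σ_y = 47.60 MPa, ρ = 2460 kg/m³, cost = 0.08818 $/kg
  candidate Y: M = 219 kN·m per $
  candidate S: M = 13.7 kN·m per $
  candidate D: M = 3.48 kN·m per $
  candidate L: M = 0.808 kN·m per $
Candidate Y has the largest M.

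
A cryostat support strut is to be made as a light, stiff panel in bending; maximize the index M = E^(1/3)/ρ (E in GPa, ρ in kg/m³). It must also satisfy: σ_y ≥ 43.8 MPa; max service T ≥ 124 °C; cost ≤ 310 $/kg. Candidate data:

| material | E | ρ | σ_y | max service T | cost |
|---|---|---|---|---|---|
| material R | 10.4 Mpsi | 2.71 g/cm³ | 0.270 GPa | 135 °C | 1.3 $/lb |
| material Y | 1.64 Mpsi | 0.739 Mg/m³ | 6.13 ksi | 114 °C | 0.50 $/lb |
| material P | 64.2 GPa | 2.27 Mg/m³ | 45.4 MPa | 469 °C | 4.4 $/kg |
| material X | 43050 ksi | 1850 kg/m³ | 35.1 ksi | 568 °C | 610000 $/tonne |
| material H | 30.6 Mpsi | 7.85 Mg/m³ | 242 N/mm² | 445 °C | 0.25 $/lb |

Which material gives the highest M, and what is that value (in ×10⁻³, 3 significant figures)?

material P, M = 1.76×10⁻³

Screen on constraints: σ_y ≥ 43.8 MPa; max service T ≥ 124 °C; cost ≤ 310 $/kg. Survivors: material R, material P, material H.
Normalizing units and computing the index:
  material R: E = 71.71 GPa, ρ = 2710 kg/m³
  material P: E = 64.20 GPa, ρ = 2270 kg/m³
  material H: E = 211.0 GPa, ρ = 7850 kg/m³
  material P: M = 1.76×10⁻³
  material R: M = 1.53×10⁻³
  material H: M = 0.758×10⁻³
Material P ranks first.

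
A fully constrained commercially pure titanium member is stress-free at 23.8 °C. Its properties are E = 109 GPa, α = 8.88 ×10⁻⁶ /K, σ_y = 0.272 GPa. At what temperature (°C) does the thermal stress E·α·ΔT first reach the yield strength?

305 °C

σ_y = 0.272 GPa = 272.0 MPa.
E·α·ΔT = 272.0 MPa ⇒ ΔT = 272.0 / (109.0×10³ × 8.88×10⁻⁶) = 281.0 K.
T = 23.8 + 281.0 = 304.8 °C.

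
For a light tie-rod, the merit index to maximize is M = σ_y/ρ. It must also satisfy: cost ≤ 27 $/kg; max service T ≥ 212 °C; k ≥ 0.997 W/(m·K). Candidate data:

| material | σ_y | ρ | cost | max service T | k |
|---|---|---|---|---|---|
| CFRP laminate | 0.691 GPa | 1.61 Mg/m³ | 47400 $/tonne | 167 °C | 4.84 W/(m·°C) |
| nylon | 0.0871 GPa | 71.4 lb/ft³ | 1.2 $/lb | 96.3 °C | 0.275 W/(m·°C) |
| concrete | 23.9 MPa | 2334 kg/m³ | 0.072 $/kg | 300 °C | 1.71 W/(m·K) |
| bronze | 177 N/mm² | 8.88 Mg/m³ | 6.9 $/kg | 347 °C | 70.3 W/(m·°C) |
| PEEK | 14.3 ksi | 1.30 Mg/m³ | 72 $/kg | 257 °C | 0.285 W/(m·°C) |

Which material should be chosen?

bronze

Screen on constraints: cost ≤ 27 $/kg; max service T ≥ 212 °C; k ≥ 0.997 W/(m·K). Survivors: concrete, bronze.
Normalizing units and computing the index:
  concrete: σ_y = 23.90 MPa, ρ = 2334 kg/m³
  bronze: σ_y = 177.0 MPa, ρ = 8880 kg/m³
  bronze: M = 19.9 kN·m/kg
  concrete: M = 10.2 kN·m/kg
Highest index: bronze.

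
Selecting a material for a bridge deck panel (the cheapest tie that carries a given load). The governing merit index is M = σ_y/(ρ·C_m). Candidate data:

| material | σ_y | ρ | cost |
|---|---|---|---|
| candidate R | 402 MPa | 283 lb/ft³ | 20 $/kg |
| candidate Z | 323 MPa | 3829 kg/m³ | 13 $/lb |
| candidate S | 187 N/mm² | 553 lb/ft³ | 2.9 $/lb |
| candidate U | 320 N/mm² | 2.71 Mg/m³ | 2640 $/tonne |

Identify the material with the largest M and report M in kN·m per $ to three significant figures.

candidate U, M = 44.7 kN·m per $

In SI units:
  candidate R: σ_y = 402.0 MPa, ρ = 4533 kg/m³, cost = 20.00 $/kg
  candidate Z: σ_y = 323.0 MPa, ρ = 3829 kg/m³, cost = 28.66 $/kg
  candidate S: σ_y = 187.0 MPa, ρ = 8858 kg/m³, cost = 6.393 $/kg
  candidate U: σ_y = 320.0 MPa, ρ = 2710 kg/m³, cost = 2.640 $/kg
  candidate U: M = 44.7 kN·m per $
  candidate R: M = 4.43 kN·m per $
  candidate S: M = 3.30 kN·m per $
  candidate Z: M = 2.94 kN·m per $
Candidate U ranks first.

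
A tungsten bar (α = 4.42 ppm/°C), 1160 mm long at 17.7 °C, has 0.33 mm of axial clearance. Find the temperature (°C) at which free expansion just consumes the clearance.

82.1 °C

α·L₀·ΔT = 0.33 mm ⇒ ΔT = 0.33 / (4.42×10⁻⁶ × 1160.0) = 64.36 K.
T = 17.7 + 64.36 = 82.06 °C.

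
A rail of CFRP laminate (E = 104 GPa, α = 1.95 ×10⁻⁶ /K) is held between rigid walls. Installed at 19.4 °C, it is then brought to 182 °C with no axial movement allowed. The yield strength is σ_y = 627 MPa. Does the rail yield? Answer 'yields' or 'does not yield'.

does not yield

ΔT = 162.6 K. Constrained thermal stress σ = E·α·ΔT = 104.0×10³ MPa × 1.95×10⁻⁶ × 162.6 = 33.0 MPa (compressive).
Compare to σ_y = 627 MPa: σ < σ_y, so it does not yield.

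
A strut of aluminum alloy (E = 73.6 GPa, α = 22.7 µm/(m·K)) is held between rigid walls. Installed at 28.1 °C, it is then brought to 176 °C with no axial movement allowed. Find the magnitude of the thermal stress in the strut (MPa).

ΔT = 147.9 K. Constrained thermal stress σ = E·α·ΔT = 73.60×10³ MPa × 22.7×10⁻⁶ × 147.9 = 247 MPa (compressive).

247 MPa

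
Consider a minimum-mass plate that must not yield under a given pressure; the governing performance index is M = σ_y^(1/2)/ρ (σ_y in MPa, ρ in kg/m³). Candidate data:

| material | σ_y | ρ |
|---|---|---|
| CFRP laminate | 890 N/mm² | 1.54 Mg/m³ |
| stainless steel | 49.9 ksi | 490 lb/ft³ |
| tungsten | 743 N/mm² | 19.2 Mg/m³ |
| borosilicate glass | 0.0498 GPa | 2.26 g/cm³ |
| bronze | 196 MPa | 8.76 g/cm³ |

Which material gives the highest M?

After converting to SI:
  CFRP laminate: σ_y = 890.0 MPa, ρ = 1540 kg/m³
  stainless steel: σ_y = 344.0 MPa, ρ = 7849 kg/m³
  tungsten: σ_y = 743.0 MPa, ρ = 19200 kg/m³
  borosilicate glass: σ_y = 49.80 MPa, ρ = 2260 kg/m³
  bronze: σ_y = 196.0 MPa, ρ = 8760 kg/m³
  CFRP laminate: M = 19.4×10⁻³
  borosilicate glass: M = 3.12×10⁻³
  stainless steel: M = 2.36×10⁻³
  bronze: M = 1.60×10⁻³
  tungsten: M = 1.42×10⁻³
CFRP laminate has the largest M.

CFRP laminate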